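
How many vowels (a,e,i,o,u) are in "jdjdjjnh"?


Input: jdjdjjnh
Checking each character:
  'j' at position 0: consonant
  'd' at position 1: consonant
  'j' at position 2: consonant
  'd' at position 3: consonant
  'j' at position 4: consonant
  'j' at position 5: consonant
  'n' at position 6: consonant
  'h' at position 7: consonant
Total vowels: 0

0


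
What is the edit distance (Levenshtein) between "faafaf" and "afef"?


Computing edit distance: "faafaf" -> "afef"
DP table:
           a    f    e    f
      0    1    2    3    4
  f   1    1    1    2    3
  a   2    1    2    2    3
  a   3    2    2    3    3
  f   4    3    2    3    3
  a   5    4    3    3    4
  f   6    5    4    4    3
Edit distance = dp[6][4] = 3

3


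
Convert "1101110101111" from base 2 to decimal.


Input: "1101110101111" in base 2
Positional expansion:
  Digit '1' (value 1) x 2^12 = 4096
  Digit '1' (value 1) x 2^11 = 2048
  Digit '0' (value 0) x 2^10 = 0
  Digit '1' (value 1) x 2^9 = 512
  Digit '1' (value 1) x 2^8 = 256
  Digit '1' (value 1) x 2^7 = 128
  Digit '0' (value 0) x 2^6 = 0
  Digit '1' (value 1) x 2^5 = 32
  Digit '0' (value 0) x 2^4 = 0
  Digit '1' (value 1) x 2^3 = 8
  Digit '1' (value 1) x 2^2 = 4
  Digit '1' (value 1) x 2^1 = 2
  Digit '1' (value 1) x 2^0 = 1
Sum = 7087

7087


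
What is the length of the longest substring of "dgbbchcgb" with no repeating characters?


Input: "dgbbchcgb"
Sliding window (track last position of each char):
  Position 0 ('d'): window [0,0] length 1 -- new best
  Position 1 ('g'): window [0,1] length 2 -- new best
  Position 2 ('b'): window [0,2] length 3 -- new best
  Position 3 ('b'): repeat (last at 2), move window start to 3
  Position 3 ('b'): window [3,3] length 1
  Position 4 ('c'): window [3,4] length 2
  Position 5 ('h'): window [3,5] length 3
  Position 6 ('c'): repeat (last at 4), move window start to 5
  Position 6 ('c'): window [5,6] length 2
  Position 7 ('g'): window [5,7] length 3
  Position 8 ('b'): window [5,8] length 4 -- new best
Longest substring with no repeats: "hcgb" with length 4

4


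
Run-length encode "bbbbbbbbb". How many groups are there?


Input: bbbbbbbbb
Scanning for consecutive runs:
  Group 1: 'b' x 9 (positions 0-8)
Total groups: 1

1


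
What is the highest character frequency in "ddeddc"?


Input: ddeddc
Character counts:
  'c': 1
  'd': 4
  'e': 1
Maximum frequency: 4

4


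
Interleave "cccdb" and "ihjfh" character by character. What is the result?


Interleaving "cccdb" and "ihjfh":
  Position 0: 'c' from first, 'i' from second => "ci"
  Position 1: 'c' from first, 'h' from second => "ch"
  Position 2: 'c' from first, 'j' from second => "cj"
  Position 3: 'd' from first, 'f' from second => "df"
  Position 4: 'b' from first, 'h' from second => "bh"
Result: cichcjdfbh

cichcjdfbh


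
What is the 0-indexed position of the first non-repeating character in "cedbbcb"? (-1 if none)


Input: cedbbcb
Character frequencies:
  'b': 3
  'c': 2
  'd': 1
  'e': 1
Scanning left to right for freq == 1:
  Position 0 ('c'): freq=2, skip
  Position 1 ('e'): unique! => answer = 1

1


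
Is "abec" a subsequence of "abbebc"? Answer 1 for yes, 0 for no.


Check if "abec" is a subsequence of "abbebc"
Greedy scan:
  Position 0 ('a'): matches sub[0] = 'a'
  Position 1 ('b'): matches sub[1] = 'b'
  Position 2 ('b'): no match needed
  Position 3 ('e'): matches sub[2] = 'e'
  Position 4 ('b'): no match needed
  Position 5 ('c'): matches sub[3] = 'c'
All 4 characters matched => is a subsequence

1


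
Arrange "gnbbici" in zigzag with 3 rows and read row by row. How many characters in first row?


Zigzag "gnbbici" into 3 rows:
Placing characters:
  'g' => row 0
  'n' => row 1
  'b' => row 2
  'b' => row 1
  'i' => row 0
  'c' => row 1
  'i' => row 2
Rows:
  Row 0: "gi"
  Row 1: "nbc"
  Row 2: "bi"
First row length: 2

2


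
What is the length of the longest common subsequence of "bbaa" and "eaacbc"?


LCS of "bbaa" and "eaacbc"
DP table:
           e    a    a    c    b    c
      0    0    0    0    0    0    0
  b   0    0    0    0    0    1    1
  b   0    0    0    0    0    1    1
  a   0    0    1    1    1    1    1
  a   0    0    1    2    2    2    2
LCS length = dp[4][6] = 2

2


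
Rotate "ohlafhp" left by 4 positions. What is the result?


Input: "ohlafhp", rotate left by 4
First 4 characters: "ohla"
Remaining characters: "fhp"
Concatenate remaining + first: "fhp" + "ohla" = "fhpohla"

fhpohla


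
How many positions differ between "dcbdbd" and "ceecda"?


Comparing "dcbdbd" and "ceecda" position by position:
  Position 0: 'd' vs 'c' => DIFFER
  Position 1: 'c' vs 'e' => DIFFER
  Position 2: 'b' vs 'e' => DIFFER
  Position 3: 'd' vs 'c' => DIFFER
  Position 4: 'b' vs 'd' => DIFFER
  Position 5: 'd' vs 'a' => DIFFER
Positions that differ: 6

6


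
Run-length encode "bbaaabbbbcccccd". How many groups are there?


Input: bbaaabbbbcccccd
Scanning for consecutive runs:
  Group 1: 'b' x 2 (positions 0-1)
  Group 2: 'a' x 3 (positions 2-4)
  Group 3: 'b' x 4 (positions 5-8)
  Group 4: 'c' x 5 (positions 9-13)
  Group 5: 'd' x 1 (positions 14-14)
Total groups: 5

5


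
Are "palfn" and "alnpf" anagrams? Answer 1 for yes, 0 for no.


Strings: "palfn", "alnpf"
Sorted first:  aflnp
Sorted second: aflnp
Sorted forms match => anagrams

1


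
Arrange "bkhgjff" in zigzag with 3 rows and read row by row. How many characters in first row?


Zigzag "bkhgjff" into 3 rows:
Placing characters:
  'b' => row 0
  'k' => row 1
  'h' => row 2
  'g' => row 1
  'j' => row 0
  'f' => row 1
  'f' => row 2
Rows:
  Row 0: "bj"
  Row 1: "kgf"
  Row 2: "hf"
First row length: 2

2


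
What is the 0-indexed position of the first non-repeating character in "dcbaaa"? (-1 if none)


Input: dcbaaa
Character frequencies:
  'a': 3
  'b': 1
  'c': 1
  'd': 1
Scanning left to right for freq == 1:
  Position 0 ('d'): unique! => answer = 0

0


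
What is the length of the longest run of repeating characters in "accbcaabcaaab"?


Input: "accbcaabcaaab"
Scanning for longest run:
  Position 1 ('c'): new char, reset run to 1
  Position 2 ('c'): continues run of 'c', length=2
  Position 3 ('b'): new char, reset run to 1
  Position 4 ('c'): new char, reset run to 1
  Position 5 ('a'): new char, reset run to 1
  Position 6 ('a'): continues run of 'a', length=2
  Position 7 ('b'): new char, reset run to 1
  Position 8 ('c'): new char, reset run to 1
  Position 9 ('a'): new char, reset run to 1
  Position 10 ('a'): continues run of 'a', length=2
  Position 11 ('a'): continues run of 'a', length=3
  Position 12 ('b'): new char, reset run to 1
Longest run: 'a' with length 3

3


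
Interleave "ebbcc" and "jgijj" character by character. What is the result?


Interleaving "ebbcc" and "jgijj":
  Position 0: 'e' from first, 'j' from second => "ej"
  Position 1: 'b' from first, 'g' from second => "bg"
  Position 2: 'b' from first, 'i' from second => "bi"
  Position 3: 'c' from first, 'j' from second => "cj"
  Position 4: 'c' from first, 'j' from second => "cj"
Result: ejbgbicjcj

ejbgbicjcj


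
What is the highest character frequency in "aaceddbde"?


Input: aaceddbde
Character counts:
  'a': 2
  'b': 1
  'c': 1
  'd': 3
  'e': 2
Maximum frequency: 3

3


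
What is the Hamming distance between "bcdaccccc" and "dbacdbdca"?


Comparing "bcdaccccc" and "dbacdbdca" position by position:
  Position 0: 'b' vs 'd' => differ
  Position 1: 'c' vs 'b' => differ
  Position 2: 'd' vs 'a' => differ
  Position 3: 'a' vs 'c' => differ
  Position 4: 'c' vs 'd' => differ
  Position 5: 'c' vs 'b' => differ
  Position 6: 'c' vs 'd' => differ
  Position 7: 'c' vs 'c' => same
  Position 8: 'c' vs 'a' => differ
Total differences (Hamming distance): 8

8


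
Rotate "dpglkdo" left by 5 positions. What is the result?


Input: "dpglkdo", rotate left by 5
First 5 characters: "dpglk"
Remaining characters: "do"
Concatenate remaining + first: "do" + "dpglk" = "dodpglk"

dodpglk


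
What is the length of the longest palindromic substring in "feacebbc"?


Input: "feacebbc"
Checking substrings for palindromes:
  [5:7] "bb" (len 2) => palindrome
Longest palindromic substring: "bb" with length 2

2


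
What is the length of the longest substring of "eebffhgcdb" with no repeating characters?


Input: "eebffhgcdb"
Sliding window (track last position of each char):
  Position 0 ('e'): window [0,0] length 1 -- new best
  Position 1 ('e'): repeat (last at 0), move window start to 1
  Position 1 ('e'): window [1,1] length 1
  Position 2 ('b'): window [1,2] length 2 -- new best
  Position 3 ('f'): window [1,3] length 3 -- new best
  Position 4 ('f'): repeat (last at 3), move window start to 4
  Position 4 ('f'): window [4,4] length 1
  Position 5 ('h'): window [4,5] length 2
  Position 6 ('g'): window [4,6] length 3
  Position 7 ('c'): window [4,7] length 4 -- new best
  Position 8 ('d'): window [4,8] length 5 -- new best
  Position 9 ('b'): window [4,9] length 6 -- new best
Longest substring with no repeats: "fhgcdb" with length 6

6


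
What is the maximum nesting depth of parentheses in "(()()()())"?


Input: "(()()()())"
Tracking depth:
  Position 0 '(': depth becomes 1
  Position 1 '(': depth becomes 2
  Position 2 ')': depth becomes 1
  Position 3 '(': depth becomes 2
  Position 4 ')': depth becomes 1
  Position 5 '(': depth becomes 2
  Position 6 ')': depth becomes 1
  Position 7 '(': depth becomes 2
  Position 8 ')': depth becomes 1
  Position 9 ')': depth becomes 0
Maximum depth reached: 2

2


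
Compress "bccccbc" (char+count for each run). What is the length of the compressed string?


Input: bccccbc
Runs:
  'b' x 1 => "b1"
  'c' x 4 => "c4"
  'b' x 1 => "b1"
  'c' x 1 => "c1"
Compressed: "b1c4b1c1"
Compressed length: 8

8


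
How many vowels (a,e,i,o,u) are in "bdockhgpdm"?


Input: bdockhgpdm
Checking each character:
  'b' at position 0: consonant
  'd' at position 1: consonant
  'o' at position 2: vowel (running total: 1)
  'c' at position 3: consonant
  'k' at position 4: consonant
  'h' at position 5: consonant
  'g' at position 6: consonant
  'p' at position 7: consonant
  'd' at position 8: consonant
  'm' at position 9: consonant
Total vowels: 1

1


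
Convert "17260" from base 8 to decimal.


Input: "17260" in base 8
Positional expansion:
  Digit '1' (value 1) x 8^4 = 4096
  Digit '7' (value 7) x 8^3 = 3584
  Digit '2' (value 2) x 8^2 = 128
  Digit '6' (value 6) x 8^1 = 48
  Digit '0' (value 0) x 8^0 = 0
Sum = 7856

7856


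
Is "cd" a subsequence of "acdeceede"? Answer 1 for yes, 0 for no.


Check if "cd" is a subsequence of "acdeceede"
Greedy scan:
  Position 0 ('a'): no match needed
  Position 1 ('c'): matches sub[0] = 'c'
  Position 2 ('d'): matches sub[1] = 'd'
  Position 3 ('e'): no match needed
  Position 4 ('c'): no match needed
  Position 5 ('e'): no match needed
  Position 6 ('e'): no match needed
  Position 7 ('d'): no match needed
  Position 8 ('e'): no match needed
All 2 characters matched => is a subsequence

1


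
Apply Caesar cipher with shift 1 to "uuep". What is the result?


Caesar cipher: shift "uuep" by 1
  'u' (pos 20) + 1 = pos 21 = 'v'
  'u' (pos 20) + 1 = pos 21 = 'v'
  'e' (pos 4) + 1 = pos 5 = 'f'
  'p' (pos 15) + 1 = pos 16 = 'q'
Result: vvfq

vvfq


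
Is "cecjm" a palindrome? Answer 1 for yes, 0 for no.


Input: cecjm
Reversed: mjcec
  Compare pos 0 ('c') with pos 4 ('m'): MISMATCH
  Compare pos 1 ('e') with pos 3 ('j'): MISMATCH
Result: not a palindrome

0


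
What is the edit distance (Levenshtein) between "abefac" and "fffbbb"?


Computing edit distance: "abefac" -> "fffbbb"
DP table:
           f    f    f    b    b    b
      0    1    2    3    4    5    6
  a   1    1    2    3    4    5    6
  b   2    2    2    3    3    4    5
  e   3    3    3    3    4    4    5
  f   4    3    3    3    4    5    5
  a   5    4    4    4    4    5    6
  c   6    5    5    5    5    5    6
Edit distance = dp[6][6] = 6

6


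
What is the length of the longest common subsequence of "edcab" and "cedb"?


LCS of "edcab" and "cedb"
DP table:
           c    e    d    b
      0    0    0    0    0
  e   0    0    1    1    1
  d   0    0    1    2    2
  c   0    1    1    2    2
  a   0    1    1    2    2
  b   0    1    1    2    3
LCS length = dp[5][4] = 3

3


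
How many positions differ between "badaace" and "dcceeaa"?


Comparing "badaace" and "dcceeaa" position by position:
  Position 0: 'b' vs 'd' => DIFFER
  Position 1: 'a' vs 'c' => DIFFER
  Position 2: 'd' vs 'c' => DIFFER
  Position 3: 'a' vs 'e' => DIFFER
  Position 4: 'a' vs 'e' => DIFFER
  Position 5: 'c' vs 'a' => DIFFER
  Position 6: 'e' vs 'a' => DIFFER
Positions that differ: 7

7


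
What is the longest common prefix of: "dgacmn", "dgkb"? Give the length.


Words: dgacmn, dgkb
  Position 0: all 'd' => match
  Position 1: all 'g' => match
  Position 2: ('a', 'k') => mismatch, stop
LCP = "dg" (length 2)

2


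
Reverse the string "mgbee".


Input: mgbee
Reading characters right to left:
  Position 4: 'e'
  Position 3: 'e'
  Position 2: 'b'
  Position 1: 'g'
  Position 0: 'm'
Reversed: eebgm

eebgm


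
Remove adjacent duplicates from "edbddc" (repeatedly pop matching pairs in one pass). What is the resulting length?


Input: edbddc
Stack-based adjacent duplicate removal:
  Read 'e': push. Stack: e
  Read 'd': push. Stack: ed
  Read 'b': push. Stack: edb
  Read 'd': push. Stack: edbd
  Read 'd': matches stack top 'd' => pop. Stack: edb
  Read 'c': push. Stack: edbc
Final stack: "edbc" (length 4)

4


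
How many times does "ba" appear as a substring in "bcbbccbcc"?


Searching for "ba" in "bcbbccbcc"
Scanning each position:
  Position 0: "bc" => no
  Position 1: "cb" => no
  Position 2: "bb" => no
  Position 3: "bc" => no
  Position 4: "cc" => no
  Position 5: "cb" => no
  Position 6: "bc" => no
  Position 7: "cc" => no
Total occurrences: 0

0


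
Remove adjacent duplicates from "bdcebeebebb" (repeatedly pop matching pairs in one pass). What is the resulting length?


Input: bdcebeebebb
Stack-based adjacent duplicate removal:
  Read 'b': push. Stack: b
  Read 'd': push. Stack: bd
  Read 'c': push. Stack: bdc
  Read 'e': push. Stack: bdce
  Read 'b': push. Stack: bdceb
  Read 'e': push. Stack: bdcebe
  Read 'e': matches stack top 'e' => pop. Stack: bdceb
  Read 'b': matches stack top 'b' => pop. Stack: bdce
  Read 'e': matches stack top 'e' => pop. Stack: bdc
  Read 'b': push. Stack: bdcb
  Read 'b': matches stack top 'b' => pop. Stack: bdc
Final stack: "bdc" (length 3)

3


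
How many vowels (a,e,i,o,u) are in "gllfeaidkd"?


Input: gllfeaidkd
Checking each character:
  'g' at position 0: consonant
  'l' at position 1: consonant
  'l' at position 2: consonant
  'f' at position 3: consonant
  'e' at position 4: vowel (running total: 1)
  'a' at position 5: vowel (running total: 2)
  'i' at position 6: vowel (running total: 3)
  'd' at position 7: consonant
  'k' at position 8: consonant
  'd' at position 9: consonant
Total vowels: 3

3


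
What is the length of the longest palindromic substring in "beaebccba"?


Input: "beaebccba"
Checking substrings for palindromes:
  [0:5] "beaeb" (len 5) => palindrome
  [4:8] "bccb" (len 4) => palindrome
  [1:4] "eae" (len 3) => palindrome
  [5:7] "cc" (len 2) => palindrome
Longest palindromic substring: "beaeb" with length 5

5


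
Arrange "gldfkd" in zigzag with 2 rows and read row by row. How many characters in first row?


Zigzag "gldfkd" into 2 rows:
Placing characters:
  'g' => row 0
  'l' => row 1
  'd' => row 0
  'f' => row 1
  'k' => row 0
  'd' => row 1
Rows:
  Row 0: "gdk"
  Row 1: "lfd"
First row length: 3

3


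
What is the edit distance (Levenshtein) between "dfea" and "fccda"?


Computing edit distance: "dfea" -> "fccda"
DP table:
           f    c    c    d    a
      0    1    2    3    4    5
  d   1    1    2    3    3    4
  f   2    1    2    3    4    4
  e   3    2    2    3    4    5
  a   4    3    3    3    4    4
Edit distance = dp[4][5] = 4

4


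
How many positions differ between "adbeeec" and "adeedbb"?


Comparing "adbeeec" and "adeedbb" position by position:
  Position 0: 'a' vs 'a' => same
  Position 1: 'd' vs 'd' => same
  Position 2: 'b' vs 'e' => DIFFER
  Position 3: 'e' vs 'e' => same
  Position 4: 'e' vs 'd' => DIFFER
  Position 5: 'e' vs 'b' => DIFFER
  Position 6: 'c' vs 'b' => DIFFER
Positions that differ: 4

4


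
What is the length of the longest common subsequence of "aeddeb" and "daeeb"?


LCS of "aeddeb" and "daeeb"
DP table:
           d    a    e    e    b
      0    0    0    0    0    0
  a   0    0    1    1    1    1
  e   0    0    1    2    2    2
  d   0    1    1    2    2    2
  d   0    1    1    2    2    2
  e   0    1    1    2    3    3
  b   0    1    1    2    3    4
LCS length = dp[6][5] = 4

4


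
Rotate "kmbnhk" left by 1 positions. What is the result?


Input: "kmbnhk", rotate left by 1
First 1 characters: "k"
Remaining characters: "mbnhk"
Concatenate remaining + first: "mbnhk" + "k" = "mbnhkk"

mbnhkk


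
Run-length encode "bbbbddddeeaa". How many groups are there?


Input: bbbbddddeeaa
Scanning for consecutive runs:
  Group 1: 'b' x 4 (positions 0-3)
  Group 2: 'd' x 4 (positions 4-7)
  Group 3: 'e' x 2 (positions 8-9)
  Group 4: 'a' x 2 (positions 10-11)
Total groups: 4

4


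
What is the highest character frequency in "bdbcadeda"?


Input: bdbcadeda
Character counts:
  'a': 2
  'b': 2
  'c': 1
  'd': 3
  'e': 1
Maximum frequency: 3

3


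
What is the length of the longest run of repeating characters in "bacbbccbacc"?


Input: "bacbbccbacc"
Scanning for longest run:
  Position 1 ('a'): new char, reset run to 1
  Position 2 ('c'): new char, reset run to 1
  Position 3 ('b'): new char, reset run to 1
  Position 4 ('b'): continues run of 'b', length=2
  Position 5 ('c'): new char, reset run to 1
  Position 6 ('c'): continues run of 'c', length=2
  Position 7 ('b'): new char, reset run to 1
  Position 8 ('a'): new char, reset run to 1
  Position 9 ('c'): new char, reset run to 1
  Position 10 ('c'): continues run of 'c', length=2
Longest run: 'b' with length 2

2


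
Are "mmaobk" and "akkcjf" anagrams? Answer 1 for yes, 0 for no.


Strings: "mmaobk", "akkcjf"
Sorted first:  abkmmo
Sorted second: acfjkk
Differ at position 1: 'b' vs 'c' => not anagrams

0


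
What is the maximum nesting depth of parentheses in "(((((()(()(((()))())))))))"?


Input: "(((((()(()(((()))())))))))"
Tracking depth:
  Position 0 '(': depth becomes 1
  Position 1 '(': depth becomes 2
  Position 2 '(': depth becomes 3
  Position 3 '(': depth becomes 4
  Position 4 '(': depth becomes 5
  Position 5 '(': depth becomes 6
  Position 6 ')': depth becomes 5
  Position 7 '(': depth becomes 6
  Position 8 '(': depth becomes 7
  Position 9 ')': depth becomes 6
  Position 10 '(': depth becomes 7
  Position 11 '(': depth becomes 8
  Position 12 '(': depth becomes 9
  Position 13 '(': depth becomes 10
  Position 14 ')': depth becomes 9
  Position 15 ')': depth becomes 8
  Position 16 ')': depth becomes 7
  Position 17 '(': depth becomes 8
  Position 18 ')': depth becomes 7
  Position 19 ')': depth becomes 6
  Position 20 ')': depth becomes 5
  Position 21 ')': depth becomes 4
  Position 22 ')': depth becomes 3
  Position 23 ')': depth becomes 2
  Position 24 ')': depth becomes 1
  Position 25 ')': depth becomes 0
Maximum depth reached: 10

10


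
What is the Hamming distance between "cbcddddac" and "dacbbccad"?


Comparing "cbcddddac" and "dacbbccad" position by position:
  Position 0: 'c' vs 'd' => differ
  Position 1: 'b' vs 'a' => differ
  Position 2: 'c' vs 'c' => same
  Position 3: 'd' vs 'b' => differ
  Position 4: 'd' vs 'b' => differ
  Position 5: 'd' vs 'c' => differ
  Position 6: 'd' vs 'c' => differ
  Position 7: 'a' vs 'a' => same
  Position 8: 'c' vs 'd' => differ
Total differences (Hamming distance): 7

7


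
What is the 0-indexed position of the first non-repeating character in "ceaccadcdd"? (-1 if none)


Input: ceaccadcdd
Character frequencies:
  'a': 2
  'c': 4
  'd': 3
  'e': 1
Scanning left to right for freq == 1:
  Position 0 ('c'): freq=4, skip
  Position 1 ('e'): unique! => answer = 1

1


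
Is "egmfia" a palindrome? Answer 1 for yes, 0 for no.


Input: egmfia
Reversed: aifmge
  Compare pos 0 ('e') with pos 5 ('a'): MISMATCH
  Compare pos 1 ('g') with pos 4 ('i'): MISMATCH
  Compare pos 2 ('m') with pos 3 ('f'): MISMATCH
Result: not a palindrome

0


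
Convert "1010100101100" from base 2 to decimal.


Input: "1010100101100" in base 2
Positional expansion:
  Digit '1' (value 1) x 2^12 = 4096
  Digit '0' (value 0) x 2^11 = 0
  Digit '1' (value 1) x 2^10 = 1024
  Digit '0' (value 0) x 2^9 = 0
  Digit '1' (value 1) x 2^8 = 256
  Digit '0' (value 0) x 2^7 = 0
  Digit '0' (value 0) x 2^6 = 0
  Digit '1' (value 1) x 2^5 = 32
  Digit '0' (value 0) x 2^4 = 0
  Digit '1' (value 1) x 2^3 = 8
  Digit '1' (value 1) x 2^2 = 4
  Digit '0' (value 0) x 2^1 = 0
  Digit '0' (value 0) x 2^0 = 0
Sum = 5420

5420


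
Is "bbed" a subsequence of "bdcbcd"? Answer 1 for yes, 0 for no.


Check if "bbed" is a subsequence of "bdcbcd"
Greedy scan:
  Position 0 ('b'): matches sub[0] = 'b'
  Position 1 ('d'): no match needed
  Position 2 ('c'): no match needed
  Position 3 ('b'): matches sub[1] = 'b'
  Position 4 ('c'): no match needed
  Position 5 ('d'): no match needed
Only matched 2/4 characters => not a subsequence

0


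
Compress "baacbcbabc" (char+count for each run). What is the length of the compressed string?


Input: baacbcbabc
Runs:
  'b' x 1 => "b1"
  'a' x 2 => "a2"
  'c' x 1 => "c1"
  'b' x 1 => "b1"
  'c' x 1 => "c1"
  'b' x 1 => "b1"
  'a' x 1 => "a1"
  'b' x 1 => "b1"
  'c' x 1 => "c1"
Compressed: "b1a2c1b1c1b1a1b1c1"
Compressed length: 18

18


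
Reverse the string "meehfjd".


Input: meehfjd
Reading characters right to left:
  Position 6: 'd'
  Position 5: 'j'
  Position 4: 'f'
  Position 3: 'h'
  Position 2: 'e'
  Position 1: 'e'
  Position 0: 'm'
Reversed: djfheem

djfheem


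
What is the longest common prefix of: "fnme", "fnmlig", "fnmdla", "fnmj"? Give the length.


Words: fnme, fnmlig, fnmdla, fnmj
  Position 0: all 'f' => match
  Position 1: all 'n' => match
  Position 2: all 'm' => match
  Position 3: ('e', 'l', 'd', 'j') => mismatch, stop
LCP = "fnm" (length 3)

3


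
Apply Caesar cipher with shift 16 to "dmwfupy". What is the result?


Caesar cipher: shift "dmwfupy" by 16
  'd' (pos 3) + 16 = pos 19 = 't'
  'm' (pos 12) + 16 = pos 2 = 'c'
  'w' (pos 22) + 16 = pos 12 = 'm'
  'f' (pos 5) + 16 = pos 21 = 'v'
  'u' (pos 20) + 16 = pos 10 = 'k'
  'p' (pos 15) + 16 = pos 5 = 'f'
  'y' (pos 24) + 16 = pos 14 = 'o'
Result: tcmvkfo

tcmvkfo


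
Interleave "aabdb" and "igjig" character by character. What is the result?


Interleaving "aabdb" and "igjig":
  Position 0: 'a' from first, 'i' from second => "ai"
  Position 1: 'a' from first, 'g' from second => "ag"
  Position 2: 'b' from first, 'j' from second => "bj"
  Position 3: 'd' from first, 'i' from second => "di"
  Position 4: 'b' from first, 'g' from second => "bg"
Result: aiagbjdibg

aiagbjdibg


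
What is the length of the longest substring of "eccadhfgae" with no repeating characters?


Input: "eccadhfgae"
Sliding window (track last position of each char):
  Position 0 ('e'): window [0,0] length 1 -- new best
  Position 1 ('c'): window [0,1] length 2 -- new best
  Position 2 ('c'): repeat (last at 1), move window start to 2
  Position 2 ('c'): window [2,2] length 1
  Position 3 ('a'): window [2,3] length 2
  Position 4 ('d'): window [2,4] length 3 -- new best
  Position 5 ('h'): window [2,5] length 4 -- new best
  Position 6 ('f'): window [2,6] length 5 -- new best
  Position 7 ('g'): window [2,7] length 6 -- new best
  Position 8 ('a'): repeat (last at 3), move window start to 4
  Position 8 ('a'): window [4,8] length 5
  Position 9 ('e'): window [4,9] length 6
Longest substring with no repeats: "cadhfg" with length 6

6


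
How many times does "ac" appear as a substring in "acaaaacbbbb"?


Searching for "ac" in "acaaaacbbbb"
Scanning each position:
  Position 0: "ac" => MATCH
  Position 1: "ca" => no
  Position 2: "aa" => no
  Position 3: "aa" => no
  Position 4: "aa" => no
  Position 5: "ac" => MATCH
  Position 6: "cb" => no
  Position 7: "bb" => no
  Position 8: "bb" => no
  Position 9: "bb" => no
Total occurrences: 2

2


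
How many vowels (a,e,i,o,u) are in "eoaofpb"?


Input: eoaofpb
Checking each character:
  'e' at position 0: vowel (running total: 1)
  'o' at position 1: vowel (running total: 2)
  'a' at position 2: vowel (running total: 3)
  'o' at position 3: vowel (running total: 4)
  'f' at position 4: consonant
  'p' at position 5: consonant
  'b' at position 6: consonant
Total vowels: 4

4


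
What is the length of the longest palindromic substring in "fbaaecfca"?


Input: "fbaaecfca"
Checking substrings for palindromes:
  [5:8] "cfc" (len 3) => palindrome
  [2:4] "aa" (len 2) => palindrome
Longest palindromic substring: "cfc" with length 3

3


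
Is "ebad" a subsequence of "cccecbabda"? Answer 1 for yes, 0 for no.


Check if "ebad" is a subsequence of "cccecbabda"
Greedy scan:
  Position 0 ('c'): no match needed
  Position 1 ('c'): no match needed
  Position 2 ('c'): no match needed
  Position 3 ('e'): matches sub[0] = 'e'
  Position 4 ('c'): no match needed
  Position 5 ('b'): matches sub[1] = 'b'
  Position 6 ('a'): matches sub[2] = 'a'
  Position 7 ('b'): no match needed
  Position 8 ('d'): matches sub[3] = 'd'
  Position 9 ('a'): no match needed
All 4 characters matched => is a subsequence

1


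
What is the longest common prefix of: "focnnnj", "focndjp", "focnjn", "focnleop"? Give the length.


Words: focnnnj, focndjp, focnjn, focnleop
  Position 0: all 'f' => match
  Position 1: all 'o' => match
  Position 2: all 'c' => match
  Position 3: all 'n' => match
  Position 4: ('n', 'd', 'j', 'l') => mismatch, stop
LCP = "focn" (length 4)

4


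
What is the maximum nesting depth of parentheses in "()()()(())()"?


Input: "()()()(())()"
Tracking depth:
  Position 0 '(': depth becomes 1
  Position 1 ')': depth becomes 0
  Position 2 '(': depth becomes 1
  Position 3 ')': depth becomes 0
  Position 4 '(': depth becomes 1
  Position 5 ')': depth becomes 0
  Position 6 '(': depth becomes 1
  Position 7 '(': depth becomes 2
  Position 8 ')': depth becomes 1
  Position 9 ')': depth becomes 0
  Position 10 '(': depth becomes 1
  Position 11 ')': depth becomes 0
Maximum depth reached: 2

2


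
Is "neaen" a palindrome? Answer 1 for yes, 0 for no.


Input: neaen
Reversed: neaen
  Compare pos 0 ('n') with pos 4 ('n'): match
  Compare pos 1 ('e') with pos 3 ('e'): match
Result: palindrome

1


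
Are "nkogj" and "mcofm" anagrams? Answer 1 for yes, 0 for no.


Strings: "nkogj", "mcofm"
Sorted first:  gjkno
Sorted second: cfmmo
Differ at position 0: 'g' vs 'c' => not anagrams

0


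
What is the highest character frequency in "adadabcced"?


Input: adadabcced
Character counts:
  'a': 3
  'b': 1
  'c': 2
  'd': 3
  'e': 1
Maximum frequency: 3

3


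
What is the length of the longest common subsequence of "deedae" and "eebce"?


LCS of "deedae" and "eebce"
DP table:
           e    e    b    c    e
      0    0    0    0    0    0
  d   0    0    0    0    0    0
  e   0    1    1    1    1    1
  e   0    1    2    2    2    2
  d   0    1    2    2    2    2
  a   0    1    2    2    2    2
  e   0    1    2    2    2    3
LCS length = dp[6][5] = 3

3


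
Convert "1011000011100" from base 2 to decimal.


Input: "1011000011100" in base 2
Positional expansion:
  Digit '1' (value 1) x 2^12 = 4096
  Digit '0' (value 0) x 2^11 = 0
  Digit '1' (value 1) x 2^10 = 1024
  Digit '1' (value 1) x 2^9 = 512
  Digit '0' (value 0) x 2^8 = 0
  Digit '0' (value 0) x 2^7 = 0
  Digit '0' (value 0) x 2^6 = 0
  Digit '0' (value 0) x 2^5 = 0
  Digit '1' (value 1) x 2^4 = 16
  Digit '1' (value 1) x 2^3 = 8
  Digit '1' (value 1) x 2^2 = 4
  Digit '0' (value 0) x 2^1 = 0
  Digit '0' (value 0) x 2^0 = 0
Sum = 5660

5660


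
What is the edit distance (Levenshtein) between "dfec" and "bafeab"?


Computing edit distance: "dfec" -> "bafeab"
DP table:
           b    a    f    e    a    b
      0    1    2    3    4    5    6
  d   1    1    2    3    4    5    6
  f   2    2    2    2    3    4    5
  e   3    3    3    3    2    3    4
  c   4    4    4    4    3    3    4
Edit distance = dp[4][6] = 4

4


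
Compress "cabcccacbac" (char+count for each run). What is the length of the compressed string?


Input: cabcccacbac
Runs:
  'c' x 1 => "c1"
  'a' x 1 => "a1"
  'b' x 1 => "b1"
  'c' x 3 => "c3"
  'a' x 1 => "a1"
  'c' x 1 => "c1"
  'b' x 1 => "b1"
  'a' x 1 => "a1"
  'c' x 1 => "c1"
Compressed: "c1a1b1c3a1c1b1a1c1"
Compressed length: 18

18


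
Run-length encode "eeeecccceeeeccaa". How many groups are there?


Input: eeeecccceeeeccaa
Scanning for consecutive runs:
  Group 1: 'e' x 4 (positions 0-3)
  Group 2: 'c' x 4 (positions 4-7)
  Group 3: 'e' x 4 (positions 8-11)
  Group 4: 'c' x 2 (positions 12-13)
  Group 5: 'a' x 2 (positions 14-15)
Total groups: 5

5


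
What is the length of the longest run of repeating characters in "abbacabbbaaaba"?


Input: "abbacabbbaaaba"
Scanning for longest run:
  Position 1 ('b'): new char, reset run to 1
  Position 2 ('b'): continues run of 'b', length=2
  Position 3 ('a'): new char, reset run to 1
  Position 4 ('c'): new char, reset run to 1
  Position 5 ('a'): new char, reset run to 1
  Position 6 ('b'): new char, reset run to 1
  Position 7 ('b'): continues run of 'b', length=2
  Position 8 ('b'): continues run of 'b', length=3
  Position 9 ('a'): new char, reset run to 1
  Position 10 ('a'): continues run of 'a', length=2
  Position 11 ('a'): continues run of 'a', length=3
  Position 12 ('b'): new char, reset run to 1
  Position 13 ('a'): new char, reset run to 1
Longest run: 'b' with length 3

3


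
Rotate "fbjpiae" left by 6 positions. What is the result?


Input: "fbjpiae", rotate left by 6
First 6 characters: "fbjpia"
Remaining characters: "e"
Concatenate remaining + first: "e" + "fbjpia" = "efbjpia"

efbjpia


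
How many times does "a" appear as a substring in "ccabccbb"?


Searching for "a" in "ccabccbb"
Scanning each position:
  Position 0: "c" => no
  Position 1: "c" => no
  Position 2: "a" => MATCH
  Position 3: "b" => no
  Position 4: "c" => no
  Position 5: "c" => no
  Position 6: "b" => no
  Position 7: "b" => no
Total occurrences: 1

1


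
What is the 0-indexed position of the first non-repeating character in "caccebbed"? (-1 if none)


Input: caccebbed
Character frequencies:
  'a': 1
  'b': 2
  'c': 3
  'd': 1
  'e': 2
Scanning left to right for freq == 1:
  Position 0 ('c'): freq=3, skip
  Position 1 ('a'): unique! => answer = 1

1


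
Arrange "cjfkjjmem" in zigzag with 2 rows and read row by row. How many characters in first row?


Zigzag "cjfkjjmem" into 2 rows:
Placing characters:
  'c' => row 0
  'j' => row 1
  'f' => row 0
  'k' => row 1
  'j' => row 0
  'j' => row 1
  'm' => row 0
  'e' => row 1
  'm' => row 0
Rows:
  Row 0: "cfjmm"
  Row 1: "jkje"
First row length: 5

5


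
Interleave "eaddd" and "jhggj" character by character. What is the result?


Interleaving "eaddd" and "jhggj":
  Position 0: 'e' from first, 'j' from second => "ej"
  Position 1: 'a' from first, 'h' from second => "ah"
  Position 2: 'd' from first, 'g' from second => "dg"
  Position 3: 'd' from first, 'g' from second => "dg"
  Position 4: 'd' from first, 'j' from second => "dj"
Result: ejahdgdgdj

ejahdgdgdj


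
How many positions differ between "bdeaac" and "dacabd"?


Comparing "bdeaac" and "dacabd" position by position:
  Position 0: 'b' vs 'd' => DIFFER
  Position 1: 'd' vs 'a' => DIFFER
  Position 2: 'e' vs 'c' => DIFFER
  Position 3: 'a' vs 'a' => same
  Position 4: 'a' vs 'b' => DIFFER
  Position 5: 'c' vs 'd' => DIFFER
Positions that differ: 5

5


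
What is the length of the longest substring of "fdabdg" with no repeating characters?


Input: "fdabdg"
Sliding window (track last position of each char):
  Position 0 ('f'): window [0,0] length 1 -- new best
  Position 1 ('d'): window [0,1] length 2 -- new best
  Position 2 ('a'): window [0,2] length 3 -- new best
  Position 3 ('b'): window [0,3] length 4 -- new best
  Position 4 ('d'): repeat (last at 1), move window start to 2
  Position 4 ('d'): window [2,4] length 3
  Position 5 ('g'): window [2,5] length 4
Longest substring with no repeats: "fdab" with length 4

4


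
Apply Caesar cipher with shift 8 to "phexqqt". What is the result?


Caesar cipher: shift "phexqqt" by 8
  'p' (pos 15) + 8 = pos 23 = 'x'
  'h' (pos 7) + 8 = pos 15 = 'p'
  'e' (pos 4) + 8 = pos 12 = 'm'
  'x' (pos 23) + 8 = pos 5 = 'f'
  'q' (pos 16) + 8 = pos 24 = 'y'
  'q' (pos 16) + 8 = pos 24 = 'y'
  't' (pos 19) + 8 = pos 1 = 'b'
Result: xpmfyyb

xpmfyyb


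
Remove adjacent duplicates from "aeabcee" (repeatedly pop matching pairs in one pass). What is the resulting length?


Input: aeabcee
Stack-based adjacent duplicate removal:
  Read 'a': push. Stack: a
  Read 'e': push. Stack: ae
  Read 'a': push. Stack: aea
  Read 'b': push. Stack: aeab
  Read 'c': push. Stack: aeabc
  Read 'e': push. Stack: aeabce
  Read 'e': matches stack top 'e' => pop. Stack: aeabc
Final stack: "aeabc" (length 5)

5


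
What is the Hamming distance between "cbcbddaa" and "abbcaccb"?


Comparing "cbcbddaa" and "abbcaccb" position by position:
  Position 0: 'c' vs 'a' => differ
  Position 1: 'b' vs 'b' => same
  Position 2: 'c' vs 'b' => differ
  Position 3: 'b' vs 'c' => differ
  Position 4: 'd' vs 'a' => differ
  Position 5: 'd' vs 'c' => differ
  Position 6: 'a' vs 'c' => differ
  Position 7: 'a' vs 'b' => differ
Total differences (Hamming distance): 7

7


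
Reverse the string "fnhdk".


Input: fnhdk
Reading characters right to left:
  Position 4: 'k'
  Position 3: 'd'
  Position 2: 'h'
  Position 1: 'n'
  Position 0: 'f'
Reversed: kdhnf

kdhnf


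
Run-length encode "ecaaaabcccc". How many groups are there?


Input: ecaaaabcccc
Scanning for consecutive runs:
  Group 1: 'e' x 1 (positions 0-0)
  Group 2: 'c' x 1 (positions 1-1)
  Group 3: 'a' x 4 (positions 2-5)
  Group 4: 'b' x 1 (positions 6-6)
  Group 5: 'c' x 4 (positions 7-10)
Total groups: 5

5


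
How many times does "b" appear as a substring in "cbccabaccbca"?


Searching for "b" in "cbccabaccbca"
Scanning each position:
  Position 0: "c" => no
  Position 1: "b" => MATCH
  Position 2: "c" => no
  Position 3: "c" => no
  Position 4: "a" => no
  Position 5: "b" => MATCH
  Position 6: "a" => no
  Position 7: "c" => no
  Position 8: "c" => no
  Position 9: "b" => MATCH
  Position 10: "c" => no
  Position 11: "a" => no
Total occurrences: 3

3


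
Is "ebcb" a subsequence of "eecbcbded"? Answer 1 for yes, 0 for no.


Check if "ebcb" is a subsequence of "eecbcbded"
Greedy scan:
  Position 0 ('e'): matches sub[0] = 'e'
  Position 1 ('e'): no match needed
  Position 2 ('c'): no match needed
  Position 3 ('b'): matches sub[1] = 'b'
  Position 4 ('c'): matches sub[2] = 'c'
  Position 5 ('b'): matches sub[3] = 'b'
  Position 6 ('d'): no match needed
  Position 7 ('e'): no match needed
  Position 8 ('d'): no match needed
All 4 characters matched => is a subsequence

1


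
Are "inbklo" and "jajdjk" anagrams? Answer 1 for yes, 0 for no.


Strings: "inbklo", "jajdjk"
Sorted first:  biklno
Sorted second: adjjjk
Differ at position 0: 'b' vs 'a' => not anagrams

0


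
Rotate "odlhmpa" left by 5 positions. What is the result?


Input: "odlhmpa", rotate left by 5
First 5 characters: "odlhm"
Remaining characters: "pa"
Concatenate remaining + first: "pa" + "odlhm" = "paodlhm"

paodlhm


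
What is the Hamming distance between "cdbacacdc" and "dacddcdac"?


Comparing "cdbacacdc" and "dacddcdac" position by position:
  Position 0: 'c' vs 'd' => differ
  Position 1: 'd' vs 'a' => differ
  Position 2: 'b' vs 'c' => differ
  Position 3: 'a' vs 'd' => differ
  Position 4: 'c' vs 'd' => differ
  Position 5: 'a' vs 'c' => differ
  Position 6: 'c' vs 'd' => differ
  Position 7: 'd' vs 'a' => differ
  Position 8: 'c' vs 'c' => same
Total differences (Hamming distance): 8

8


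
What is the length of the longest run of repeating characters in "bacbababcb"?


Input: "bacbababcb"
Scanning for longest run:
  Position 1 ('a'): new char, reset run to 1
  Position 2 ('c'): new char, reset run to 1
  Position 3 ('b'): new char, reset run to 1
  Position 4 ('a'): new char, reset run to 1
  Position 5 ('b'): new char, reset run to 1
  Position 6 ('a'): new char, reset run to 1
  Position 7 ('b'): new char, reset run to 1
  Position 8 ('c'): new char, reset run to 1
  Position 9 ('b'): new char, reset run to 1
Longest run: 'b' with length 1

1


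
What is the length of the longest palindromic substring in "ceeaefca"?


Input: "ceeaefca"
Checking substrings for palindromes:
  [2:5] "eae" (len 3) => palindrome
  [1:3] "ee" (len 2) => palindrome
Longest palindromic substring: "eae" with length 3

3


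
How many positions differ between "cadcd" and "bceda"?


Comparing "cadcd" and "bceda" position by position:
  Position 0: 'c' vs 'b' => DIFFER
  Position 1: 'a' vs 'c' => DIFFER
  Position 2: 'd' vs 'e' => DIFFER
  Position 3: 'c' vs 'd' => DIFFER
  Position 4: 'd' vs 'a' => DIFFER
Positions that differ: 5

5


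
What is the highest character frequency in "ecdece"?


Input: ecdece
Character counts:
  'c': 2
  'd': 1
  'e': 3
Maximum frequency: 3

3


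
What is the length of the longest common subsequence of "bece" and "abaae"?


LCS of "bece" and "abaae"
DP table:
           a    b    a    a    e
      0    0    0    0    0    0
  b   0    0    1    1    1    1
  e   0    0    1    1    1    2
  c   0    0    1    1    1    2
  e   0    0    1    1    1    2
LCS length = dp[4][5] = 2

2


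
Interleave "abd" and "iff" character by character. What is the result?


Interleaving "abd" and "iff":
  Position 0: 'a' from first, 'i' from second => "ai"
  Position 1: 'b' from first, 'f' from second => "bf"
  Position 2: 'd' from first, 'f' from second => "df"
Result: aibfdf

aibfdf


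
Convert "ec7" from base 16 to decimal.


Input: "ec7" in base 16
Positional expansion:
  Digit 'e' (value 14) x 16^2 = 3584
  Digit 'c' (value 12) x 16^1 = 192
  Digit '7' (value 7) x 16^0 = 7
Sum = 3783

3783


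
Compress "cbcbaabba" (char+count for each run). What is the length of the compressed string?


Input: cbcbaabba
Runs:
  'c' x 1 => "c1"
  'b' x 1 => "b1"
  'c' x 1 => "c1"
  'b' x 1 => "b1"
  'a' x 2 => "a2"
  'b' x 2 => "b2"
  'a' x 1 => "a1"
Compressed: "c1b1c1b1a2b2a1"
Compressed length: 14

14


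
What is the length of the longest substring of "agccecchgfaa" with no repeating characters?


Input: "agccecchgfaa"
Sliding window (track last position of each char):
  Position 0 ('a'): window [0,0] length 1 -- new best
  Position 1 ('g'): window [0,1] length 2 -- new best
  Position 2 ('c'): window [0,2] length 3 -- new best
  Position 3 ('c'): repeat (last at 2), move window start to 3
  Position 3 ('c'): window [3,3] length 1
  Position 4 ('e'): window [3,4] length 2
  Position 5 ('c'): repeat (last at 3), move window start to 4
  Position 5 ('c'): window [4,5] length 2
  Position 6 ('c'): repeat (last at 5), move window start to 6
  Position 6 ('c'): window [6,6] length 1
  Position 7 ('h'): window [6,7] length 2
  Position 8 ('g'): window [6,8] length 3
  Position 9 ('f'): window [6,9] length 4 -- new best
  Position 10 ('a'): window [6,10] length 5 -- new best
  Position 11 ('a'): repeat (last at 10), move window start to 11
  Position 11 ('a'): window [11,11] length 1
Longest substring with no repeats: "chgfa" with length 5

5


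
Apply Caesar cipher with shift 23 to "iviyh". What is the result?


Caesar cipher: shift "iviyh" by 23
  'i' (pos 8) + 23 = pos 5 = 'f'
  'v' (pos 21) + 23 = pos 18 = 's'
  'i' (pos 8) + 23 = pos 5 = 'f'
  'y' (pos 24) + 23 = pos 21 = 'v'
  'h' (pos 7) + 23 = pos 4 = 'e'
Result: fsfve

fsfve
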